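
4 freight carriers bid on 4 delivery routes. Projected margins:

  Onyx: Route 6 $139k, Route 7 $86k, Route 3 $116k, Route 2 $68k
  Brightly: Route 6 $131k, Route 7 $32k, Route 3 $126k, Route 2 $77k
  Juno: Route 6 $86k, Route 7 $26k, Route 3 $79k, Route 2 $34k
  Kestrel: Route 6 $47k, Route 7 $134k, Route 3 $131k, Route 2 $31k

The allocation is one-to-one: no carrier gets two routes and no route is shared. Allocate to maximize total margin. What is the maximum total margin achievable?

Optimal: Onyx→Route 6 ($139k), Brightly→Route 3 ($126k), Juno→Route 2 ($34k), Kestrel→Route 7 ($134k) — total 139+126+34+134 = $433k.
Next-best assignment: Onyx→Route 6, Brightly→Route 2, Juno→Route 3, Kestrel→Route 7 = $429k.
Swapping Brightly↔Juno (Brightly→Route 2 $77k, Juno→Route 3 $79k) loses 4.
Checked against all permutations: $433k is optimal.

Maximum total: $433k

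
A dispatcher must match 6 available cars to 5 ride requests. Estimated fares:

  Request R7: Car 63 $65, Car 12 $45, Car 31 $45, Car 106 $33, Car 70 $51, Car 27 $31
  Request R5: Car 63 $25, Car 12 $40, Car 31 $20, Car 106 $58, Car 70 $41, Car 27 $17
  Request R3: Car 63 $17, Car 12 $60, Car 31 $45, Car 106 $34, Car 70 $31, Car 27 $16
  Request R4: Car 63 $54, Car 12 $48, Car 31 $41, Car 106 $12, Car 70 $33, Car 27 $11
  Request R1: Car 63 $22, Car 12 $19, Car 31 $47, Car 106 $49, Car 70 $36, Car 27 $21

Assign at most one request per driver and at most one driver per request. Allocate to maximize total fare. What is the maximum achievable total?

Max total: $270

Optimal: Car 70→Request R7 ($51), Car 106→Request R5 ($58), Car 12→Request R3 ($60), Car 63→Request R4 ($54), Car 31→Request R1 ($47) — total 51+58+60+54+47 = $270.
Next-best assignment: Car 63→Request R7, Car 106→Request R5, Car 12→Request R3, Car 70→Request R4, Car 31→Request R1 = $263.
Swapping Car 31↔Car 12 (Car 31→Request R3 $45, Car 12→Request R1 $19) loses 43.
No other one-to-one assignment exceeds $270.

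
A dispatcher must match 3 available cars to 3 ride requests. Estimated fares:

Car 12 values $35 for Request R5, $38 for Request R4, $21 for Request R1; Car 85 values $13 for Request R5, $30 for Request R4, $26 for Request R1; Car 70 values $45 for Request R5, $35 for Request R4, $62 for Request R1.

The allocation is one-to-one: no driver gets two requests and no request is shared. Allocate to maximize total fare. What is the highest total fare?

This is a one-to-one assignment (maximum-weight bipartite matching).
Optimal: Car 12→Request R5 ($35), Car 85→Request R4 ($30), Car 70→Request R1 ($62) — total 35+30+62 = $127.
Column-greedy (each request in turn goes to its best remaining driver) gives $109, worse by 18.

Maximum total: $127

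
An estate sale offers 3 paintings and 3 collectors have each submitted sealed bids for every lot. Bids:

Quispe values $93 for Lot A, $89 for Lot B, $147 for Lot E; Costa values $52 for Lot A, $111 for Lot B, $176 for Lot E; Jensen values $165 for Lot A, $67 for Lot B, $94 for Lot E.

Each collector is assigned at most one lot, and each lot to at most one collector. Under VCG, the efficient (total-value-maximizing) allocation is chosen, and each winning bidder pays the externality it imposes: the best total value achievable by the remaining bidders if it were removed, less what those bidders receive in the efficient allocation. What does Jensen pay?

Jensen pays $4.

Efficient allocation: Quispe→Lot B ($89), Costa→Lot E ($176), Jensen→Lot A ($165); total welfare W = $430.
Jensen receives Lot A at value $165, so the others get W − 165 = $265.
Without Jensen: best allocation of the remaining 2 bidders over all 3 lots is Quispe→Lot A ($93), Costa→Lot E ($176), total $269.
VCG payment = (others' best without Jensen) − (others' welfare with Jensen) = 269 − 265 = $4.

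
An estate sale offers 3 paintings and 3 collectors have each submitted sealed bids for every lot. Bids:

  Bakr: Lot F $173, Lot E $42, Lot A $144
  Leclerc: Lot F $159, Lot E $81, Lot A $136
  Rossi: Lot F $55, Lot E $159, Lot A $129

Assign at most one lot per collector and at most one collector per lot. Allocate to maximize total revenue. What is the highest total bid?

Optimal: Bakr→Lot F ($173), Leclerc→Lot A ($136), Rossi→Lot E ($159) — total 173+136+159 = $468.
Swapping Bakr↔Rossi (Bakr→Lot E $42, Rossi→Lot F $55) loses 235.

Maximum total: $468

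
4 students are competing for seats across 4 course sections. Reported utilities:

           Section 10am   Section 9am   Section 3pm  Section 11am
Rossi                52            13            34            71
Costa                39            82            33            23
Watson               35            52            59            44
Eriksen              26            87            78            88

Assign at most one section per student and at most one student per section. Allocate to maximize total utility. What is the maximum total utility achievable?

Maximum total: 281 points

This is the linear assignment problem.
Optimal: Rossi→Section 10am (52 points), Costa→Section 9am (82 points), Watson→Section 3pm (59 points), Eriksen→Section 11am (88 points) — total 52+82+59+88 = 281 points.
Column-greedy (each section in turn goes to its best remaining student) gives 221 points, worse by 60.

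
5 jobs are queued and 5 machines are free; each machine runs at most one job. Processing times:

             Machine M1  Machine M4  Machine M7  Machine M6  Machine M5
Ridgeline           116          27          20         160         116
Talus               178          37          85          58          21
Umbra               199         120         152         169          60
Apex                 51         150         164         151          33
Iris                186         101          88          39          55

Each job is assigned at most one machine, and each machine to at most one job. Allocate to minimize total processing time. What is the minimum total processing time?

Treat this as an assignment problem: match each job to one machine.
Optimal: Ridgeline→Machine M7 (20 min), Talus→Machine M4 (37 min), Umbra→Machine M5 (60 min), Apex→Machine M1 (51 min), Iris→Machine M6 (39 min) — total 20+37+60+51+39 = 207 min.
Min-entry greedy (repeatedly take the single cheapest remaining cell) gives 251 min, worse by 44.
Next-best assignment: Ridgeline→Machine M7, Talus→Machine M5, Umbra→Machine M4, Apex→Machine M1, Iris→Machine M6 = 251 min.
Swapping Umbra↔Talus (Umbra→Machine M4 120 min, Talus→Machine M5 21 min) adds 44.

Minimum total: 207 min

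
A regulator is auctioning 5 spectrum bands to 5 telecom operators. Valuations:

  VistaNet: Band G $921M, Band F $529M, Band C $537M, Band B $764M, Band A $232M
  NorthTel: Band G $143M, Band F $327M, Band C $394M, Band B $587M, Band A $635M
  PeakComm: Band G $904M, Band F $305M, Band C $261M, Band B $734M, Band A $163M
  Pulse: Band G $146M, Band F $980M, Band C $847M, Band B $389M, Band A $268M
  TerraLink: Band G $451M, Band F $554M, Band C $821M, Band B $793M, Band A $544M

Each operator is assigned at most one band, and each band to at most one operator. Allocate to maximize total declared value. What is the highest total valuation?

Max total: $4104M

Optimal: VistaNet→Band B ($764M), NorthTel→Band A ($635M), PeakComm→Band G ($904M), Pulse→Band F ($980M), TerraLink→Band C ($821M) — total 764+635+904+980+821 = $4104M.
Column-greedy (each band in turn goes to its best remaining operator) gives $4091M, worse by 13.
Next-best assignment: VistaNet→Band G, NorthTel→Band A, PeakComm→Band B, Pulse→Band F, TerraLink→Band C = $4091M.
Swapping Pulse↔NorthTel (Pulse→Band A $268M, NorthTel→Band F $327M) loses 1020.
No other one-to-one assignment exceeds $4104M.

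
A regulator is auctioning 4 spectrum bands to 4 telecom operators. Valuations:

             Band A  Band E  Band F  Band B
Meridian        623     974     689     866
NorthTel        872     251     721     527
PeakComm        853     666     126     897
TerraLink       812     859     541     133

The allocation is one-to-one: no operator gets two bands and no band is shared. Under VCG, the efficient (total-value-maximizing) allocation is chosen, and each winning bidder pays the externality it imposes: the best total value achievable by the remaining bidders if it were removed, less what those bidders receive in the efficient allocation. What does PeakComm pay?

PeakComm pays $90M.

Efficient allocation: Meridian→Band E ($974M), NorthTel→Band F ($721M), PeakComm→Band B ($897M), TerraLink→Band A ($812M); total welfare W = $3404M.
PeakComm receives Band B at value $897M, so the others get W − 897 = $2507M.
Without PeakComm: best allocation of the remaining 3 bidders over all 4 bands is Meridian→Band B ($866M), NorthTel→Band A ($872M), TerraLink→Band E ($859M), total $2597M.
VCG payment = (others' best without PeakComm) − (others' welfare with PeakComm) = 2597 − 2507 = $90M.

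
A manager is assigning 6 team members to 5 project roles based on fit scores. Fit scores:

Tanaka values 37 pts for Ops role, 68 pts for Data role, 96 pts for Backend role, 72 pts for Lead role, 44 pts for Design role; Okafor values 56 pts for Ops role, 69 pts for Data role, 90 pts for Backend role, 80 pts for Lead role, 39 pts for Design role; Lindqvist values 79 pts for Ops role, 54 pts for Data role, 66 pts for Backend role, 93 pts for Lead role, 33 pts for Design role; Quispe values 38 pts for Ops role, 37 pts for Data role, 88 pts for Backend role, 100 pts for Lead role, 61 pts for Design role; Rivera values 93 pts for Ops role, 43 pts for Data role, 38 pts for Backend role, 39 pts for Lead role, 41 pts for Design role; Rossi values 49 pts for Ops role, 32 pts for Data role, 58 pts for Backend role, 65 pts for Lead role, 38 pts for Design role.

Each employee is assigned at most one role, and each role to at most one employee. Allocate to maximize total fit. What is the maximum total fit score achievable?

Optimal: Rivera→Ops role (93 pts), Okafor→Data role (69 pts), Tanaka→Backend role (96 pts), Lindqvist→Lead role (93 pts), Quispe→Design role (61 pts) — total 93+69+96+93+61 = 412 pts.
Max-entry greedy (repeatedly take the single best remaining cell) gives 396 pts, worse by 16.
Swapping Lindqvist↔Tanaka (Lindqvist→Backend role 66 pts, Tanaka→Lead role 72 pts) loses 51.
No other one-to-one assignment exceeds 412 pts.

Maximum total: 412 pts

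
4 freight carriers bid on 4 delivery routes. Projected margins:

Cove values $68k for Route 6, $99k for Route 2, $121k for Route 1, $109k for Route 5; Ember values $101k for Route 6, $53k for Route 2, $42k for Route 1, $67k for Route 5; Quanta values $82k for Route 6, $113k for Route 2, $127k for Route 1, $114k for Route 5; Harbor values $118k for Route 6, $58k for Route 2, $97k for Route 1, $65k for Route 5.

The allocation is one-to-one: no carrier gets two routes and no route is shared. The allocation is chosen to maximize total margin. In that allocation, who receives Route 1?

Optimal: Cove→Route 5 ($109k), Ember→Route 6 ($101k), Quanta→Route 2 ($113k), Harbor→Route 1 ($97k) — total 109+101+113+97 = $420k.
Column-greedy (each route in turn goes to its best remaining carrier) gives $419k, worse by 1.
Swapping Quanta↔Harbor (Quanta→Route 1 $127k, Harbor→Route 2 $58k) loses 25.
Harbor's own top route is Route 6 ($118k), but forcing Harbor→Route 6 and reassigning the rest optimally gives only $419k — worse by 1.

Harbor receives Route 1.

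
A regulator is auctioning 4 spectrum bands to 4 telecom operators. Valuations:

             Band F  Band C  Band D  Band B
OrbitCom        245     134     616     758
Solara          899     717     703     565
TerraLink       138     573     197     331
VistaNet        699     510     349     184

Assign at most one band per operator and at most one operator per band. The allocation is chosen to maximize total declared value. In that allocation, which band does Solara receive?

Solara receives Band D.

Optimal: OrbitCom→Band B ($758M), Solara→Band D ($703M), TerraLink→Band C ($573M), VistaNet→Band F ($699M) — total 758+703+573+699 = $2733M.
Column-greedy (each band in turn goes to its best remaining operator) gives $2272M, worse by 461.
Next-best assignment: OrbitCom→Band B, Solara→Band F, TerraLink→Band C, VistaNet→Band D = $2579M.
Swapping OrbitCom↔TerraLink (OrbitCom→Band C $134M, TerraLink→Band B $331M) loses 866.
No other one-to-one assignment exceeds $2733M.
Solara's own top band is Band F ($899M), but forcing Solara→Band F and reassigning the rest optimally gives only $2579M — worse by 154.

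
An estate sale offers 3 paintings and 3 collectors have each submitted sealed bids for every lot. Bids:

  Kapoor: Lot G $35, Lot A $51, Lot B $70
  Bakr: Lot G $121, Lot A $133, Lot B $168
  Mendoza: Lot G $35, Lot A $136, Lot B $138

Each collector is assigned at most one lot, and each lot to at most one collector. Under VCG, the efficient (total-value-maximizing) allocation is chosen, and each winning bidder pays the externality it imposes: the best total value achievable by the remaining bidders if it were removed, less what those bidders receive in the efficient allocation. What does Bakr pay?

Efficient allocation: Kapoor→Lot G ($35), Bakr→Lot B ($168), Mendoza→Lot A ($136); total welfare W = $339.
Bakr receives Lot B at value $168, so the others get W − 168 = $171.
Without Bakr: best allocation of the remaining 2 bidders over all 3 lots is Kapoor→Lot B ($70), Mendoza→Lot A ($136), total $206.
VCG payment = (others' best without Bakr) − (others' welfare with Bakr) = 206 − 171 = $35.

Bakr pays $35.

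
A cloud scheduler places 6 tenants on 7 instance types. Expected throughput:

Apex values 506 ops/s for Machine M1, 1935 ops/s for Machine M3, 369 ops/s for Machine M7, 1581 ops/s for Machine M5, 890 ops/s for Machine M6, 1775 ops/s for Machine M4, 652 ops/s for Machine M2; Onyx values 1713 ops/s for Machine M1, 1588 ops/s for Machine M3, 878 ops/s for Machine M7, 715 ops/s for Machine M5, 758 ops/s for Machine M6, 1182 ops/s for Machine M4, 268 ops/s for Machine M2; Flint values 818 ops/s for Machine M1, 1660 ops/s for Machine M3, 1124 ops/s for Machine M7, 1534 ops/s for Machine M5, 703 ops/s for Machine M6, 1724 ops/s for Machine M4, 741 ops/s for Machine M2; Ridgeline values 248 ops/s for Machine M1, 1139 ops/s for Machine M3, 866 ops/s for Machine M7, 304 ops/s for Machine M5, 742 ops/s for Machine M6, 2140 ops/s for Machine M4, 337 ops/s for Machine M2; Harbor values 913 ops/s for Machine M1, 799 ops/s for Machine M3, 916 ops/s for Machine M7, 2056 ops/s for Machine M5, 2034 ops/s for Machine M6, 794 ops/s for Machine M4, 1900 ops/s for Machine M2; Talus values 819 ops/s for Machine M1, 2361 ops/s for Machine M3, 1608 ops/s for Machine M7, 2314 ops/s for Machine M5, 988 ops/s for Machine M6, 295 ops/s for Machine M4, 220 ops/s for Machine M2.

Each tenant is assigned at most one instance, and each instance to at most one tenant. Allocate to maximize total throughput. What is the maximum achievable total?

Maximum total: 11260 ops/s

Optimal: Apex→Machine M3 (1935 ops/s), Onyx→Machine M1 (1713 ops/s), Flint→Machine M7 (1124 ops/s), Ridgeline→Machine M4 (2140 ops/s), Harbor→Machine M6 (2034 ops/s), Talus→Machine M5 (2314 ops/s) — total 1935+1713+1124+2140+2034+2314 = 11260 ops/s.
Row-greedy (each tenant in turn takes its best remaining instance) gives 9282 ops/s, worse by 1978.
Swapping Ridgeline↔Harbor (Ridgeline→Machine M6 742 ops/s, Harbor→Machine M4 794 ops/s) loses 2638.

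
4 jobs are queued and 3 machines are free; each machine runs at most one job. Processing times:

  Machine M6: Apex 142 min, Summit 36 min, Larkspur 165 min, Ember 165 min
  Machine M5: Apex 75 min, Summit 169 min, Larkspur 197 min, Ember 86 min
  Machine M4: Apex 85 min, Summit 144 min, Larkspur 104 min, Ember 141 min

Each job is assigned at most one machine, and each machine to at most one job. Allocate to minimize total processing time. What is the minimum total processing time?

Min total: 207 min

This is a one-to-one assignment (minimum-cost bipartite matching).
Optimal: Summit→Machine M6 (36 min), Ember→Machine M5 (86 min), Apex→Machine M4 (85 min) — total 36+86+85 = 207 min.
Column-greedy (each machine in turn goes to its cheapest remaining job) gives 215 min, worse by 8.
Swapping Summit↔Apex (Summit→Machine M4 144 min, Apex→Machine M6 142 min) adds 165.
No other one-to-one assignment undercuts 207 min.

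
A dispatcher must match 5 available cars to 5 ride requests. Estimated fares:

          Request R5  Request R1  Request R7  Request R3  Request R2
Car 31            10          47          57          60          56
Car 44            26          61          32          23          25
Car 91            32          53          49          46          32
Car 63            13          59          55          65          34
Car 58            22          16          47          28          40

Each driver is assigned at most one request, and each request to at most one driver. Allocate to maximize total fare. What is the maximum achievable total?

This is the linear assignment problem.
Optimal: Car 31→Request R2 ($56), Car 44→Request R1 ($61), Car 91→Request R5 ($32), Car 63→Request R3 ($65), Car 58→Request R7 ($47) — total 56+61+32+65+47 = $261.
Max-entry greedy (repeatedly take the single best remaining cell) gives $255, worse by 6.
Next-best assignment: Car 31→Request R7, Car 44→Request R1, Car 91→Request R5, Car 63→Request R3, Car 58→Request R2 = $255.

Max total: $261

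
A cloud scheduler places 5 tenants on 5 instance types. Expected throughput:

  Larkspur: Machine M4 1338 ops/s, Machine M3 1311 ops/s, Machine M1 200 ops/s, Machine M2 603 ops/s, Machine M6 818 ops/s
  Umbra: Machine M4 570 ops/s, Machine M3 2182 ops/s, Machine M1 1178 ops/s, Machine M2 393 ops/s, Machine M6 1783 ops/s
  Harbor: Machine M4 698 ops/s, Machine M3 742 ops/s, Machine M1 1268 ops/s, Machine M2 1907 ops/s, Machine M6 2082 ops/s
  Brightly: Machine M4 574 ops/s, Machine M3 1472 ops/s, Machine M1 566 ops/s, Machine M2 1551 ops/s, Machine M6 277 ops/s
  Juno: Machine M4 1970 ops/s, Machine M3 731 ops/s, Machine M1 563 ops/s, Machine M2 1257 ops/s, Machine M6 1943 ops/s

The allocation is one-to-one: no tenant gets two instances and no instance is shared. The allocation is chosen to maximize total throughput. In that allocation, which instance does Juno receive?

Juno receives Machine M6.

Optimal: Larkspur→Machine M4 (1338 ops/s), Umbra→Machine M3 (2182 ops/s), Harbor→Machine M1 (1268 ops/s), Brightly→Machine M2 (1551 ops/s), Juno→Machine M6 (1943 ops/s) — total 1338+2182+1268+1551+1943 = 8282 ops/s.
Row-greedy (each tenant in turn takes its best remaining instance) gives 7716 ops/s, worse by 566.
Juno's own top instance is Machine M4 (1970 ops/s), but forcing Juno→Machine M4 and reassigning the rest optimally gives only 8092 ops/s — worse by 190.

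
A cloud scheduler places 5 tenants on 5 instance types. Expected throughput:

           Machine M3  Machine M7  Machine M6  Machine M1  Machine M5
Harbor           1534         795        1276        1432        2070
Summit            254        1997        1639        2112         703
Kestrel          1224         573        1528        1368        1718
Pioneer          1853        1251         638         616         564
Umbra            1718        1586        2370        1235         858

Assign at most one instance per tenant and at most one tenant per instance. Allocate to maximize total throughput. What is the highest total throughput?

Max total: 9658 ops/s

Optimal: Harbor→Machine M5 (2070 ops/s), Summit→Machine M7 (1997 ops/s), Kestrel→Machine M1 (1368 ops/s), Pioneer→Machine M3 (1853 ops/s), Umbra→Machine M6 (2370 ops/s) — total 2070+1997+1368+1853+2370 = 9658 ops/s.
Column-greedy (each instance in turn goes to its best remaining tenant) gives 9370 ops/s, worse by 288.
Swapping Pioneer↔Summit (Pioneer→Machine M7 1251 ops/s, Summit→Machine M3 254 ops/s) loses 2345.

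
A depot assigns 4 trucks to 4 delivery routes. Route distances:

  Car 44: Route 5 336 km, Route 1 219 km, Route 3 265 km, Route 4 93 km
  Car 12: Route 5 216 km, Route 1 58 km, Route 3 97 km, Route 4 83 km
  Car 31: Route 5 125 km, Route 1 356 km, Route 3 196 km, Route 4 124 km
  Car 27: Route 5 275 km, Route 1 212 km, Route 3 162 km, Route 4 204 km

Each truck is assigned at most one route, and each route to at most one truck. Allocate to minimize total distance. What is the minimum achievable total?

Optimal: Car 44→Route 4 (93 km), Car 12→Route 1 (58 km), Car 31→Route 5 (125 km), Car 27→Route 3 (162 km) — total 93+58+125+162 = 438 km.
Next-best assignment: Car 44→Route 4, Car 12→Route 3, Car 31→Route 5, Car 27→Route 1 = 527 km.
Swapping Car 31↔Car 44 (Car 31→Route 4 124 km, Car 44→Route 5 336 km) adds 242.

Minimum total: 438 km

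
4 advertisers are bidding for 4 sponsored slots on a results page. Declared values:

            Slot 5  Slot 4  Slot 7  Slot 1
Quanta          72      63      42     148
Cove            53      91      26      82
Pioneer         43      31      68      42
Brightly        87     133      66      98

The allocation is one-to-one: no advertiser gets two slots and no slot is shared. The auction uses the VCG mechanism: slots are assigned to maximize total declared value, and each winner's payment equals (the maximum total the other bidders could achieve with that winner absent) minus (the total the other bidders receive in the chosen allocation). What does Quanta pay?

Efficient allocation: Quanta→Slot 1 ($148), Cove→Slot 5 ($53), Pioneer→Slot 7 ($68), Brightly→Slot 4 ($133); total welfare W = $402.
Quanta receives Slot 1 at value $148, so the others get W − 148 = $254.
Without Quanta: best allocation of the remaining 3 bidders over all 4 slots is Cove→Slot 1 ($82), Pioneer→Slot 7 ($68), Brightly→Slot 4 ($133), total $283.
VCG payment = (others' best without Quanta) − (others' welfare with Quanta) = 283 − 254 = $29.

Quanta pays $29.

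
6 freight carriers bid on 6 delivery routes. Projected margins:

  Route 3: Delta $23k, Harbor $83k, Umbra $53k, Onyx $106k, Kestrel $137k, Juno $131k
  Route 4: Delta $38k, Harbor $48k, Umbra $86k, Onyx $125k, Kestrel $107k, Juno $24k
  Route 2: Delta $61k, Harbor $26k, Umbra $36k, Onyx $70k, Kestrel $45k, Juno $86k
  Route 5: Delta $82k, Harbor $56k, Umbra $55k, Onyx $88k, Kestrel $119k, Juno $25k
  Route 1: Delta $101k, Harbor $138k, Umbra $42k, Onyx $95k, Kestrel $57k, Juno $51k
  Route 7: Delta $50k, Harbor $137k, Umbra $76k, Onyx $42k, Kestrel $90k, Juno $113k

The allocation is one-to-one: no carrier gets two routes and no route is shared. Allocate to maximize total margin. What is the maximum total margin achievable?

Treat this as an assignment problem: match each carrier to one route.
Optimal: Delta→Route 2 ($61k), Harbor→Route 1 ($138k), Umbra→Route 7 ($76k), Onyx→Route 4 ($125k), Kestrel→Route 5 ($119k), Juno→Route 3 ($131k) — total 61+138+76+125+119+131 = $650k.
Swapping Umbra↔Harbor (Umbra→Route 1 $42k, Harbor→Route 7 $137k) loses 35.

Max total: $650k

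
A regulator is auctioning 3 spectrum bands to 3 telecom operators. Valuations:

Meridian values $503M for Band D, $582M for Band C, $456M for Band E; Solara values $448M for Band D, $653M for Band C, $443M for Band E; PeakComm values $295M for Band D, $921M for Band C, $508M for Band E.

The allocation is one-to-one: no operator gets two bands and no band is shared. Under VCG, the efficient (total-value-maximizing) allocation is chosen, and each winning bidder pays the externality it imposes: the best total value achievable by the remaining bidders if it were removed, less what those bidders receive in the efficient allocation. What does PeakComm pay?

Efficient allocation: Meridian→Band D ($503M), Solara→Band E ($443M), PeakComm→Band C ($921M); total welfare W = $1867M.
PeakComm receives Band C at value $921M, so the others get W − 921 = $946M.
Without PeakComm: best allocation of the remaining 2 bidders over all 3 bands is Meridian→Band D ($503M), Solara→Band C ($653M), total $1156M.
VCG payment = (others' best without PeakComm) − (others' welfare with PeakComm) = 1156 − 946 = $210M.

PeakComm pays $210M.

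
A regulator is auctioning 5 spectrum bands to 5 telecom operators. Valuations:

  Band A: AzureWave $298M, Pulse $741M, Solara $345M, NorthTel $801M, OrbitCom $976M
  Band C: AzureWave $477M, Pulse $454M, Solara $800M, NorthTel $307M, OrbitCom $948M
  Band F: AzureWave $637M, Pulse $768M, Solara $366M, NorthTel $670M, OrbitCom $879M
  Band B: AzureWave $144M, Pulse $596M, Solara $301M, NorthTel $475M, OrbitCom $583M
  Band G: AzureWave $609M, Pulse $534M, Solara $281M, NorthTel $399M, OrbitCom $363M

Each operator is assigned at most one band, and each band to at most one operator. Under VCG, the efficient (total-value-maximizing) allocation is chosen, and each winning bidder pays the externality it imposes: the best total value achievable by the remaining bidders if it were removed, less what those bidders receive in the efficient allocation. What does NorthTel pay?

NorthTel pays $269M.

Efficient allocation: AzureWave→Band G ($609M), Pulse→Band B ($596M), Solara→Band C ($800M), NorthTel→Band A ($801M), OrbitCom→Band F ($879M); total welfare W = $3685M.
NorthTel receives Band A at value $801M, so the others get W − 801 = $2884M.
Without NorthTel: best allocation of the remaining 4 bidders over all 5 bands is AzureWave→Band G ($609M), Pulse→Band F ($768M), Solara→Band C ($800M), OrbitCom→Band A ($976M), total $3153M.
VCG payment = (others' best without NorthTel) − (others' welfare with NorthTel) = 3153 − 2884 = $269M.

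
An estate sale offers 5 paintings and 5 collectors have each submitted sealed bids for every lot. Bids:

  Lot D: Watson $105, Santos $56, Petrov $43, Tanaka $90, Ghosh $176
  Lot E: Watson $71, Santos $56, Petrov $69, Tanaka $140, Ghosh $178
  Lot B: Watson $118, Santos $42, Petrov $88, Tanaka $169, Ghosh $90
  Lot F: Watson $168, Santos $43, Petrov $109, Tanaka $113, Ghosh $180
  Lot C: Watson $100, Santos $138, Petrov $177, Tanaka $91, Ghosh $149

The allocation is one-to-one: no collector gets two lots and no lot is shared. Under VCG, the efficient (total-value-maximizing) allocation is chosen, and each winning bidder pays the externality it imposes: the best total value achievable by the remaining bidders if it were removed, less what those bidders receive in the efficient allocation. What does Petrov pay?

Petrov pays $82.

Efficient allocation: Watson→Lot F ($168), Santos→Lot D ($56), Petrov→Lot C ($177), Tanaka→Lot B ($169), Ghosh→Lot E ($178); total welfare W = $748.
Petrov receives Lot C at value $177, so the others get W − 177 = $571.
Without Petrov: best allocation of the remaining 4 bidders over all 5 lots is Watson→Lot F ($168), Santos→Lot C ($138), Tanaka→Lot B ($169), Ghosh→Lot E ($178), total $653.
VCG payment = (others' best without Petrov) − (others' welfare with Petrov) = 653 − 571 = $82.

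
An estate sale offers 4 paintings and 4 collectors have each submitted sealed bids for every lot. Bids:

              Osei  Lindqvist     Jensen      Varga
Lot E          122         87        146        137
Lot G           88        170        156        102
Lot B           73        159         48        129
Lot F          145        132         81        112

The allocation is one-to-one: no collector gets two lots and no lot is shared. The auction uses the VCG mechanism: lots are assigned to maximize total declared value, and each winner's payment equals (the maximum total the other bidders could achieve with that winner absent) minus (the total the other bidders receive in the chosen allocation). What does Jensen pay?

Jensen pays $11.

Efficient allocation: Osei→Lot F ($145), Lindqvist→Lot B ($159), Jensen→Lot G ($156), Varga→Lot E ($137); total welfare W = $597.
Jensen receives Lot G at value $156, so the others get W − 156 = $441.
Without Jensen: best allocation of the remaining 3 bidders over all 4 lots is Osei→Lot F ($145), Lindqvist→Lot G ($170), Varga→Lot E ($137), total $452.
VCG payment = (others' best without Jensen) − (others' welfare with Jensen) = 452 − 441 = $11.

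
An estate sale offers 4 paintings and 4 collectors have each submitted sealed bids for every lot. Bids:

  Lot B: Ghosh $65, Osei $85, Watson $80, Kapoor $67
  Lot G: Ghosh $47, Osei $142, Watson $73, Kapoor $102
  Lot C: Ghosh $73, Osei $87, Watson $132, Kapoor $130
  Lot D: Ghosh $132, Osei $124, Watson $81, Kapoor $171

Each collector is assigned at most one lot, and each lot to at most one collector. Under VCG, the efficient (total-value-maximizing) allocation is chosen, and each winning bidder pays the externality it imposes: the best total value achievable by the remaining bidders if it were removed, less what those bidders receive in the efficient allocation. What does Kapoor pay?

Kapoor pays $67.

Efficient allocation: Ghosh→Lot B ($65), Osei→Lot G ($142), Watson→Lot C ($132), Kapoor→Lot D ($171); total welfare W = $510.
Kapoor receives Lot D at value $171, so the others get W − 171 = $339.
Without Kapoor: best allocation of the remaining 3 bidders over all 4 lots is Ghosh→Lot D ($132), Osei→Lot G ($142), Watson→Lot C ($132), total $406.
VCG payment = (others' best without Kapoor) − (others' welfare with Kapoor) = 406 − 339 = $67.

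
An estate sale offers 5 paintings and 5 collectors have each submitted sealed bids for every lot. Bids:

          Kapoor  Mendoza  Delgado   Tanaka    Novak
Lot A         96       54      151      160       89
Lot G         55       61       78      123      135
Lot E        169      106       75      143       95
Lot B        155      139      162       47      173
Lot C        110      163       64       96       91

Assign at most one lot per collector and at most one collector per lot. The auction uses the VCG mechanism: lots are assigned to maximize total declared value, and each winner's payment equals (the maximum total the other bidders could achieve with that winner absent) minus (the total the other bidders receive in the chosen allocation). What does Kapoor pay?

Efficient allocation: Kapoor→Lot E ($169), Mendoza→Lot C ($163), Delgado→Lot B ($162), Tanaka→Lot A ($160), Novak→Lot G ($135); total welfare W = $789.
Kapoor receives Lot E at value $169, so the others get W − 169 = $620.
Without Kapoor: best allocation of the remaining 4 bidders over all 5 lots is Mendoza→Lot C ($163), Delgado→Lot A ($151), Tanaka→Lot E ($143), Novak→Lot B ($173), total $630.
VCG payment = (others' best without Kapoor) − (others' welfare with Kapoor) = 630 − 620 = $10.

Kapoor pays $10.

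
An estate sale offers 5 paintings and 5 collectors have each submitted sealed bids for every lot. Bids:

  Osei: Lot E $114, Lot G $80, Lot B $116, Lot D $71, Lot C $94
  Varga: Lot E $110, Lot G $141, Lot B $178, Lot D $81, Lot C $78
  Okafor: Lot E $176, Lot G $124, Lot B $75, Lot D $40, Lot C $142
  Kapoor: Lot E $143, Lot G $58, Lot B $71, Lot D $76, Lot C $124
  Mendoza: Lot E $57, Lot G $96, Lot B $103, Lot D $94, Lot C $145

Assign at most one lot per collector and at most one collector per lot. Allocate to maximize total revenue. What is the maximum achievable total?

Maximum total: $661

Treat this as an assignment problem: match each collector to one lot.
Optimal: Osei→Lot D ($71), Varga→Lot B ($178), Okafor→Lot G ($124), Kapoor→Lot E ($143), Mendoza→Lot C ($145) — total 71+178+124+143+145 = $661.
Column-greedy (each lot in turn goes to its best remaining collector) gives $651, worse by 10.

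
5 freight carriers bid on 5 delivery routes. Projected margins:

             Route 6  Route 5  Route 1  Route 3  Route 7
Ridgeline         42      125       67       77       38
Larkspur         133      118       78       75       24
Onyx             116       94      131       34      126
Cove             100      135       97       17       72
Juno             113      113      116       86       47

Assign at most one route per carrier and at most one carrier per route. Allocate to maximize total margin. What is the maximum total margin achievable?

Maximum total: $587k

Optimal: Ridgeline→Route 3 ($77k), Larkspur→Route 6 ($133k), Onyx→Route 7 ($126k), Cove→Route 5 ($135k), Juno→Route 1 ($116k) — total 77+133+126+135+116 = $587k.
Row-greedy (each carrier in turn takes its best remaining route) gives $547k, worse by 40.
Next-best assignment: Ridgeline→Route 5, Larkspur→Route 6, Onyx→Route 7, Cove→Route 1, Juno→Route 3 = $567k.
Checked against all permutations: $587k is optimal.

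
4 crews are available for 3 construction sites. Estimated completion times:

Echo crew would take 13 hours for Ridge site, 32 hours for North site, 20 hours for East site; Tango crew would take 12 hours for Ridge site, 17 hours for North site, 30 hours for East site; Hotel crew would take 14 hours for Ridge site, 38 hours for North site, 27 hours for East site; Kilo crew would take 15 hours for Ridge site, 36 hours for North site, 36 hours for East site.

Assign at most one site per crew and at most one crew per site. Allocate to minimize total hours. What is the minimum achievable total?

Optimal: Hotel crew→Ridge site (14 hours), Tango crew→North site (17 hours), Echo crew→East site (20 hours) — total 14+17+20 = 51 hours.
Column-greedy (each site in turn goes to its cheapest remaining crew) gives 71 hours, worse by 20.
Checked against all permutations: 51 hours is optimal.

Min total: 51 hours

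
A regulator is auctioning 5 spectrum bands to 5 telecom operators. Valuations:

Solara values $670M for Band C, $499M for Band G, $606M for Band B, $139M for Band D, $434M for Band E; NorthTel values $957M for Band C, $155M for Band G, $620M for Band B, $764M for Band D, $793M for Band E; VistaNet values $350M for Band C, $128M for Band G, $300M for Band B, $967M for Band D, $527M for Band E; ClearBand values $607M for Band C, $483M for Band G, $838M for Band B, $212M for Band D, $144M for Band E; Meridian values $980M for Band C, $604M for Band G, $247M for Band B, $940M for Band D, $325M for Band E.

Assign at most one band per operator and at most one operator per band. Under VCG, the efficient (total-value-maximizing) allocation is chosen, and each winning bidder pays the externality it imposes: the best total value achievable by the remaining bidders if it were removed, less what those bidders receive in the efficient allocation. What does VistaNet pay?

VistaNet pays $131M.

Efficient allocation: Solara→Band G ($499M), NorthTel→Band E ($793M), VistaNet→Band D ($967M), ClearBand→Band B ($838M), Meridian→Band C ($980M); total welfare W = $4077M.
VistaNet receives Band D at value $967M, so the others get W − 967 = $3110M.
Without VistaNet: best allocation of the remaining 4 bidders over all 5 bands is Solara→Band C ($670M), NorthTel→Band E ($793M), ClearBand→Band B ($838M), Meridian→Band D ($940M), total $3241M.
VCG payment = (others' best without VistaNet) − (others' welfare with VistaNet) = 3241 − 3110 = $131M.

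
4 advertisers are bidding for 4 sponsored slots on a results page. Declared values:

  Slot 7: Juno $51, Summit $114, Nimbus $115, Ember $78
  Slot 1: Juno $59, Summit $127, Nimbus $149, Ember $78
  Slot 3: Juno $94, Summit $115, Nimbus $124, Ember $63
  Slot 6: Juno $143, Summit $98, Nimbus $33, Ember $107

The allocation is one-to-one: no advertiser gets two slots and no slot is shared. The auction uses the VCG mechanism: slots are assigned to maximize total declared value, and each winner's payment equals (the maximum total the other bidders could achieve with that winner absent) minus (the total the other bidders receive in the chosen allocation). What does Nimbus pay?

Nimbus pays $12.

Efficient allocation: Juno→Slot 6 ($143), Summit→Slot 3 ($115), Nimbus→Slot 1 ($149), Ember→Slot 7 ($78); total welfare W = $485.
Nimbus receives Slot 1 at value $149, so the others get W − 149 = $336.
Without Nimbus: best allocation of the remaining 3 bidders over all 4 slots is Juno→Slot 6 ($143), Summit→Slot 1 ($127), Ember→Slot 7 ($78), total $348.
VCG payment = (others' best without Nimbus) − (others' welfare with Nimbus) = 348 − 336 = $12.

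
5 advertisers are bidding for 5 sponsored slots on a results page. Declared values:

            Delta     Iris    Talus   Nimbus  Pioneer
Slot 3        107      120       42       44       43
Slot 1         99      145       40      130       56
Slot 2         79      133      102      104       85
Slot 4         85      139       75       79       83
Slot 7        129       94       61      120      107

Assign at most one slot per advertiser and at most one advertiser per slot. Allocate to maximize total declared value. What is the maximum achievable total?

Optimal: Delta→Slot 3 ($107), Iris→Slot 4 ($139), Talus→Slot 2 ($102), Nimbus→Slot 1 ($130), Pioneer→Slot 7 ($107) — total 107+139+102+130+107 = $585.
Row-greedy (each advertiser in turn takes its best remaining slot) gives $498, worse by 87.
Next-best assignment: Delta→Slot 7, Iris→Slot 3, Talus→Slot 2, Nimbus→Slot 1, Pioneer→Slot 4 = $564.
Every other assignment is strictly worse.

Max total: $585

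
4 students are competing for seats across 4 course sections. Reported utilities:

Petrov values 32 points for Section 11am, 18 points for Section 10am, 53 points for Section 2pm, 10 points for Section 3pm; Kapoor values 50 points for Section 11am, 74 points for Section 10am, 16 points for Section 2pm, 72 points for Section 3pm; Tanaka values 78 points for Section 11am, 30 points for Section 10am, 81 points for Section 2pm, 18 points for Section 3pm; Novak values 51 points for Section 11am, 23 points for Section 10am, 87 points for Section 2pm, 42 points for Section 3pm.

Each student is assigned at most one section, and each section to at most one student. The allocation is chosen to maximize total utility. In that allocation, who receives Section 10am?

Petrov receives Section 10am.

Optimal: Petrov→Section 10am (18 points), Kapoor→Section 3pm (72 points), Tanaka→Section 11am (78 points), Novak→Section 2pm (87 points) — total 18+72+78+87 = 255 points.
Row-greedy (each student in turn takes its best remaining section) gives 247 points, worse by 8.
No other one-to-one assignment exceeds 255 points.
Petrov's own top section is Section 2pm (53 points), but forcing Petrov→Section 2pm and reassigning the rest optimally gives only 247 points — worse by 8.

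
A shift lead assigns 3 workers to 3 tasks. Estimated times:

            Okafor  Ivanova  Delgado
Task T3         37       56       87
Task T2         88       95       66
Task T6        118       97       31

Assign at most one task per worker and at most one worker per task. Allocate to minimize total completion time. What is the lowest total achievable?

Minimum total: 163 min

Optimal: Okafor→Task T3 (37 min), Ivanova→Task T2 (95 min), Delgado→Task T6 (31 min) — total 37+95+31 = 163 min.
Column-greedy (each task in turn goes to its cheapest remaining worker) gives 200 min, worse by 37.
Every other assignment is strictly worse.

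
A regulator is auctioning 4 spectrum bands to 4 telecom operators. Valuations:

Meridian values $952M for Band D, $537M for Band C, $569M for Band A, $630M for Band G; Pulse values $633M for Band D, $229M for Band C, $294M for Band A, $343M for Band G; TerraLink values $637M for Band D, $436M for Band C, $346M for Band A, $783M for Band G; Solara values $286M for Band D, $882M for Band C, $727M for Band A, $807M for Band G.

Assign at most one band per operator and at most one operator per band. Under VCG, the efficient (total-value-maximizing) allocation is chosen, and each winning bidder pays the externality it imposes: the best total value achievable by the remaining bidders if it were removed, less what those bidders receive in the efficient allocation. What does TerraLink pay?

TerraLink pays $49M.

Efficient allocation: Meridian→Band D ($952M), Pulse→Band A ($294M), TerraLink→Band G ($783M), Solara→Band C ($882M); total welfare W = $2911M.
TerraLink receives Band G at value $783M, so the others get W − 783 = $2128M.
Without TerraLink: best allocation of the remaining 3 bidders over all 4 bands is Meridian→Band D ($952M), Pulse→Band G ($343M), Solara→Band C ($882M), total $2177M.
VCG payment = (others' best without TerraLink) − (others' welfare with TerraLink) = 2177 − 2128 = $49M.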